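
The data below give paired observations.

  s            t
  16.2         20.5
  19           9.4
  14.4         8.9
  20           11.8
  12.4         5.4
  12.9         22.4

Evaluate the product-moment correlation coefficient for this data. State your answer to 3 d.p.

-0.086

n = 6, Σs = 94.9, Σt = 78.4, Σs² = 1550.97, Σt² = 1257.98, Σst = 1230.78
nΣst − ΣsΣt = 7384.68 − 7440.16 = -55.48
nΣs² − (Σs)² = 9305.82 − 9006.01 = 299.81; nΣt² − (Σt)² = 7547.88 − 6146.56 = 1401.32
r = -55.48 / √(299.81 × 1401.32) = -55.48 / 648.1742 ≈ -0.086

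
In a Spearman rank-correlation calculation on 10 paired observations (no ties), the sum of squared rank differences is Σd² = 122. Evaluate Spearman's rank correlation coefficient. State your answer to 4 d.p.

0.2606

ρ = 1 − 6Σd² / [n(n²−1)] = 1 − 6×122 / (10×99)
  = 1 − 732/990 = 1 − 0.73939 ≈ 0.2606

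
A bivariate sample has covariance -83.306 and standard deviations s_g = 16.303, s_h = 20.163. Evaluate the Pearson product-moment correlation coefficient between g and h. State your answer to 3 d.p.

r = Cov(g,h) / (s_g · s_h) = -83.306 / (16.303 × 20.163)
  = -83.306 / 328.7174 ≈ -0.253

-0.253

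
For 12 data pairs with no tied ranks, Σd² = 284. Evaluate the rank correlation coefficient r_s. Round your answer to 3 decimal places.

0.007

ρ = 1 − 6Σd² / [n(n²−1)] = 1 − 6×284 / (12×143)
  = 1 − 1704/1716 = 1 − 0.9930 ≈ 0.007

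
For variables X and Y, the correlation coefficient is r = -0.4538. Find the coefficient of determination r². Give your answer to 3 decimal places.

r² = (-0.4538)² = 0.206

0.206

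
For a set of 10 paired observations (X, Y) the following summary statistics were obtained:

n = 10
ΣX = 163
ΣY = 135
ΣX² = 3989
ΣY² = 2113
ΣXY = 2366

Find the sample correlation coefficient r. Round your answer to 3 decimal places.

r = (nΣXY − ΣXΣY) / √[(nΣX² − (ΣX)²)(nΣY² − (ΣY)²)]
Numerator: 10×2366 − 163×135 = 1655
Denominator: √[(39890 − 26569)(21130 − 18225)] = √[13321 × 2905] = 6220.7319
r = 1655 / 6220.7319 ≈ 0.266

0.266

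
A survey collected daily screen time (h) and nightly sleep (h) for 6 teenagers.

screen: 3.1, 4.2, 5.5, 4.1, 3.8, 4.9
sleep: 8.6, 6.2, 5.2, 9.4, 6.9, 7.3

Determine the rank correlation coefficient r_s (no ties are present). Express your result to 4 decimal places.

-0.6000

Rank screen: 1, 4, 6, 3, 2, 5
Rank sleep: 5, 2, 1, 6, 3, 4
d = rank(screen) − rank(sleep): -4, 2, 5, -3, -1, 1; Σd² = 56
ρ = 1 − 6Σd² / [n(n²−1)] = 1 − 6×56 / (6×35) = 1 − 336/210 ≈ -0.6000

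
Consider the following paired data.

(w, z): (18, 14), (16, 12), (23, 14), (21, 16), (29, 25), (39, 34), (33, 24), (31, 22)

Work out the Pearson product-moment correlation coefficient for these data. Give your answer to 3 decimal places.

0.954

n = 8, Σw = 210, Σz = 161, Σw² = 5962, Σz² = 3633, Σwz = 4627
nΣwz − ΣwΣz = 37016 − 33810 = 3206
nΣw² − (Σw)² = 47696 − 44100 = 3596; nΣz² − (Σz)² = 29064 − 25921 = 3143
r = 3206 / √(3596 × 3143) = 3206 / 3361.8786 ≈ 0.954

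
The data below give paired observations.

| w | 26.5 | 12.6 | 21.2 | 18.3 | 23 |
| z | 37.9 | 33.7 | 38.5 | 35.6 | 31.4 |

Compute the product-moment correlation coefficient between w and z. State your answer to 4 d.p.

n = 5, Σw = 101.6, Σz = 177.1, Σw² = 2174.34, Σz² = 6307.67, Σwz = 3618.85
nΣwz − ΣwΣz = 18094.25 − 17993.36 = 100.89
nΣw² − (Σw)² = 10871.7 − 10322.56 = 549.14; nΣz² − (Σz)² = 31538.35 − 31364.41 = 173.94
r = 100.89 / √(549.14 × 173.94) = 100.89 / 309.0589 ≈ 0.3264

0.3264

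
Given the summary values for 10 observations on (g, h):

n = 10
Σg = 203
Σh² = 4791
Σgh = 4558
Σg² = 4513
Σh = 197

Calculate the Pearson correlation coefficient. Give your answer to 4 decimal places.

r = (nΣgh − ΣgΣh) / √[(nΣg² − (Σg)²)(nΣh² − (Σh)²)]
Numerator: 10×4558 − 203×197 = 5589
Denominator: √[(45130 − 41209)(47910 − 38809)] = √[3921 × 9101] = 5973.6941
r = 5589 / 5973.6941 ≈ 0.9356

0.9356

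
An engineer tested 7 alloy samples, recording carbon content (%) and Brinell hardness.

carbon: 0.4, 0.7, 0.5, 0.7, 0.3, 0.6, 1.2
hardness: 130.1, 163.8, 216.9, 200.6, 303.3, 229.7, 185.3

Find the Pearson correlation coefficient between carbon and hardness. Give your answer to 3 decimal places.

n = 7, Σx = 4.4, Σy = 1429.7, Σx² = 3.28, Σy² = 310131.49, Σxy = 866.74
nΣxy − ΣxΣy = 6067.18 − 6290.68 = -223.5
nΣx² − (Σx)² = 22.96 − 19.36 = 3.6; nΣy² − (Σy)² = 2170920.43 − 2044042.09 = 126878.34
r = -223.5 / √(3.6 × 126878.34) = -223.5 / 675.8417 ≈ -0.331

-0.331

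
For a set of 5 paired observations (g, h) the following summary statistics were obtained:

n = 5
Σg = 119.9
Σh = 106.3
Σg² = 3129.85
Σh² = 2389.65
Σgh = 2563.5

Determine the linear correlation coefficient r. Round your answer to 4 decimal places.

0.0794

r = (nΣgh − ΣgΣh) / √[(nΣg² − (Σg)²)(nΣh² − (Σh)²)]
Numerator: 5×2563.5 − 119.9×106.3 = 72.13
Denominator: √[(15649.25 − 14376.01)(11948.25 − 11299.69)] = √[1273.24 × 648.56] = 908.7203
r = 72.13 / 908.7203 ≈ 0.0794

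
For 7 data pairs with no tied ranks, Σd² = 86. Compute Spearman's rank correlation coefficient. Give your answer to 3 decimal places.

ρ = 1 − 6Σd² / [n(n²−1)] = 1 − 6×86 / (7×48)
  = 1 − 516/336 = 1 − 1.5357 ≈ -0.536

-0.536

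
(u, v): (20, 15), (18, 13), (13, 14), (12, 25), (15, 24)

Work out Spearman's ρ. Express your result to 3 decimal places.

-0.500

Rank u: 5, 4, 2, 1, 3
Rank v: 3, 1, 2, 5, 4
d = rank(u) − rank(v): 2, 3, 0, -4, -1; Σd² = 30
ρ = 1 − 6Σd² / [n(n²−1)] = 1 − 6×30 / (5×24) = 1 − 180/120 ≈ -0.500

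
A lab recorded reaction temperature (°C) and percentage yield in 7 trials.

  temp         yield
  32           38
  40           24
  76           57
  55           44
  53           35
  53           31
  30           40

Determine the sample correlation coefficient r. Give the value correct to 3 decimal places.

0.599

n = 7, Σx = 339, Σy = 269, Σx² = 17943, Σy² = 10991, Σxy = 13626
nΣxy − ΣxΣy = 95382 − 91191 = 4191
nΣx² − (Σx)² = 125601 − 114921 = 10680; nΣy² − (Σy)² = 76937 − 72361 = 4576
r = 4191 / √(10680 × 4576) = 4191 / 6990.8283 ≈ 0.599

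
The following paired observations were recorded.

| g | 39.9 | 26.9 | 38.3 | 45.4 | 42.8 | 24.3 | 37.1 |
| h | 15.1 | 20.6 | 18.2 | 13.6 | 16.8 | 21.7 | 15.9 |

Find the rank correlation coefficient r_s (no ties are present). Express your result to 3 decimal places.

-0.821

Rank g: 5, 2, 4, 7, 6, 1, 3
Rank h: 2, 6, 5, 1, 4, 7, 3
d = rank(g) − rank(h): 3, -4, -1, 6, 2, -6, 0; Σd² = 102
ρ = 1 − 6Σd² / [n(n²−1)] = 1 − 6×102 / (7×48) = 1 − 612/336 ≈ -0.821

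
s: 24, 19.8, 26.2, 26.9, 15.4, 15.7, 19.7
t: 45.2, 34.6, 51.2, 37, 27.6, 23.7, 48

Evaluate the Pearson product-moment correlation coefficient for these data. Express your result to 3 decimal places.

n = 7, Σs = 147.7, Σt = 267.3, Σs² = 3249.83, Σt² = 10858.09, Σst = 5849.35
nΣst − ΣsΣt = 40945.45 − 39480.21 = 1465.24
nΣs² − (Σs)² = 22748.81 − 21815.29 = 933.52; nΣt² − (Σt)² = 76006.63 − 71449.29 = 4557.34
r = 1465.24 / √(933.52 × 4557.34) = 1465.24 / 2062.6119 ≈ 0.710

0.710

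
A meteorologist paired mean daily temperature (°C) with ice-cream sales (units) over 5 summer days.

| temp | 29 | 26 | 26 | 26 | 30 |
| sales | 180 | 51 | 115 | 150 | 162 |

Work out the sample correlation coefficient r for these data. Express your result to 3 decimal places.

n = 5, Σx = 137, Σy = 658, Σx² = 3769, Σy² = 96970, Σxy = 18296
nΣxy − ΣxΣy = 91480 − 90146 = 1334
nΣx² − (Σx)² = 18845 − 18769 = 76; nΣy² − (Σy)² = 484850 − 432964 = 51886
r = 1334 / √(76 × 51886) = 1334 / 1985.7835 ≈ 0.672

0.672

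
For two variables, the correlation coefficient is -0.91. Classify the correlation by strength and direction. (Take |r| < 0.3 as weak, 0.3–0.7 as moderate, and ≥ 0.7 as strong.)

r = -0.91 < 0 so the relationship is negative.
|r| = 0.91, which falls in the strong range.

strong negative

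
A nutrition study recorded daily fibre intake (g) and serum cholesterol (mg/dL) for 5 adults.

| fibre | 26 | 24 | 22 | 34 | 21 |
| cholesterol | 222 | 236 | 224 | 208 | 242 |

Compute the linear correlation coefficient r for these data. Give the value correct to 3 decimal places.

-0.858

n = 5, Σx = 127, Σy = 1132, Σx² = 3333, Σy² = 256984, Σxy = 28518
nΣxy − ΣxΣy = 142590 − 143764 = -1174
nΣx² − (Σx)² = 16665 − 16129 = 536; nΣy² − (Σy)² = 1284920 − 1281424 = 3496
r = -1174 / √(536 × 3496) = -1174 / 1368.8886 ≈ -0.858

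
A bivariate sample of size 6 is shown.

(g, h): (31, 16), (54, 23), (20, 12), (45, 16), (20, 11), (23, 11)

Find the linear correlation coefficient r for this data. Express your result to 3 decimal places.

0.932

n = 6, Σg = 193, Σh = 89, Σg² = 7231, Σh² = 1427, Σgh = 3171
nΣgh − ΣgΣh = 19026 − 17177 = 1849
nΣg² − (Σg)² = 43386 − 37249 = 6137; nΣh² − (Σh)² = 8562 − 7921 = 641
r = 1849 / √(6137 × 641) = 1849 / 1983.3852 ≈ 0.932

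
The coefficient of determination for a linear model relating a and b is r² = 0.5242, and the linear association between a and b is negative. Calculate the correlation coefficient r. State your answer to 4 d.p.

|r| = √0.5242 = 0.7240
The association is negative, so r = −0.7240.

-0.7240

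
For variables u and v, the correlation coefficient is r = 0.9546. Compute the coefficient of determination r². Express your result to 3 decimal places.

r² = (0.9546)² = 0.911

0.911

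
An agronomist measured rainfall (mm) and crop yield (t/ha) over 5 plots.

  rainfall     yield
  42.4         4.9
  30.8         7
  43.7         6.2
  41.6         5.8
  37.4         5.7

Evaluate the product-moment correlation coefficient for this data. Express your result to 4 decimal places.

n = 5, Σx = 195.9, Σy = 29.6, Σx² = 7785.41, Σy² = 177.58, Σxy = 1148.76
nΣxy − ΣxΣy = 5743.8 − 5798.64 = -54.84
nΣx² − (Σx)² = 38927.05 − 38376.81 = 550.24; nΣy² − (Σy)² = 887.9 − 876.16 = 11.74
r = -54.84 / √(550.24 × 11.74) = -54.84 / 80.3730 ≈ -0.6823

-0.6823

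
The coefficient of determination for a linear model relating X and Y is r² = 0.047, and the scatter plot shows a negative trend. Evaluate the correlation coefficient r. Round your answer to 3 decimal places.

-0.217

|r| = √0.047 = 0.217
The association is negative, so r = −0.217.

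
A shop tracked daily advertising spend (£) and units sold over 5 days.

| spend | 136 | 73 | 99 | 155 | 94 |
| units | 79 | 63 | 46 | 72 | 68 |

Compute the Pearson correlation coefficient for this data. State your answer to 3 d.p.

n = 5, Σx = 557, Σy = 328, Σx² = 66487, Σy² = 22134, Σxy = 37449
nΣxy − ΣxΣy = 187245 − 182696 = 4549
nΣx² − (Σx)² = 332435 − 310249 = 22186; nΣy² − (Σy)² = 110670 − 107584 = 3086
r = 4549 / √(22186 × 3086) = 4549 / 8274.4182 ≈ 0.550

0.550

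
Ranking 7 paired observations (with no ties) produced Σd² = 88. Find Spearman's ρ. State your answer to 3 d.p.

ρ = 1 − 6Σd² / [n(n²−1)] = 1 − 6×88 / (7×48)
  = 1 − 528/336 = 1 − 1.5714 ≈ -0.571

-0.571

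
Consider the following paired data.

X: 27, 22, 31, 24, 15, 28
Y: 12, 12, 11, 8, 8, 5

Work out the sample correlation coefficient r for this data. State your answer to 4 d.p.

n = 6, ΣX = 147, ΣY = 56, ΣX² = 3759, ΣY² = 562, ΣXY = 1381
nΣXY − ΣXΣY = 8286 − 8232 = 54
nΣX² − (ΣX)² = 22554 − 21609 = 945; nΣY² − (ΣY)² = 3372 − 3136 = 236
r = 54 / √(945 × 236) = 54 / 472.2499 ≈ 0.1143

0.1143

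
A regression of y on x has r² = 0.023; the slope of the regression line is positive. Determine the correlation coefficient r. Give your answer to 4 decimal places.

|r| = √0.023 = 0.1517
The association is positive, so r = 0.1517.

0.1517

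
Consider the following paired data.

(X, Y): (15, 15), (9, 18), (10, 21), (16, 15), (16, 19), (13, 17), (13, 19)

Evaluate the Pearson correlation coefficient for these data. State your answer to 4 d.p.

-0.5578

n = 7, ΣX = 92, ΣY = 124, ΣX² = 1256, ΣY² = 2226, ΣXY = 1609
nΣXY − ΣXΣY = 11263 − 11408 = -145
nΣX² − (ΣX)² = 8792 − 8464 = 328; nΣY² − (ΣY)² = 15582 − 15376 = 206
r = -145 / √(328 × 206) = -145 / 259.9385 ≈ -0.5578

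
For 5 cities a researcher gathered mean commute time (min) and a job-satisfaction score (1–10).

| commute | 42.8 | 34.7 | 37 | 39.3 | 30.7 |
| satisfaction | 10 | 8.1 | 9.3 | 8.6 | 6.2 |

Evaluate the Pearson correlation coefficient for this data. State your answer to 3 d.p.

0.920

n = 5, Σx = 184.5, Σy = 42.2, Σx² = 6891.91, Σy² = 364.5, Σxy = 1581.49
nΣxy − ΣxΣy = 7907.45 − 7785.9 = 121.55
nΣx² − (Σx)² = 34459.55 − 34040.25 = 419.3; nΣy² − (Σy)² = 1822.5 − 1780.84 = 41.66
r = 121.55 / √(419.3 × 41.66) = 121.55 / 132.1667 ≈ 0.920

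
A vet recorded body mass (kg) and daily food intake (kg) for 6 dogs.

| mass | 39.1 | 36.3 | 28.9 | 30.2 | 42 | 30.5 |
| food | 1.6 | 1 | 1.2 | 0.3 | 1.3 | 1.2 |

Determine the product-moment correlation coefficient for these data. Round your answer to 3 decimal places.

0.514

n = 6, Σx = 207, Σy = 6.6, Σx² = 7288, Σy² = 8.22, Σxy = 233.8
nΣxy − ΣxΣy = 1402.8 − 1366.2 = 36.6
nΣx² − (Σx)² = 43728 − 42849 = 879; nΣy² − (Σy)² = 49.32 − 43.56 = 5.76
r = 36.6 / √(879 × 5.76) = 36.6 / 71.1550 ≈ 0.514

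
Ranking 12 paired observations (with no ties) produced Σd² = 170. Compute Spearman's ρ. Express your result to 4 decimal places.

0.4056

ρ = 1 − 6Σd² / [n(n²−1)] = 1 − 6×170 / (12×143)
  = 1 − 1020/1716 = 1 − 0.59441 ≈ 0.4056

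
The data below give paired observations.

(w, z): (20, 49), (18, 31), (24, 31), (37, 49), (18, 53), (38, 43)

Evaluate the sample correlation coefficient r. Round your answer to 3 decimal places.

n = 6, Σw = 155, Σz = 256, Σw² = 4437, Σz² = 11382, Σwz = 6683
nΣwz − ΣwΣz = 40098 − 39680 = 418
nΣw² − (Σw)² = 26622 − 24025 = 2597; nΣz² − (Σz)² = 68292 − 65536 = 2756
r = 418 / √(2597 × 2756) = 418 / 2675.3190 ≈ 0.156

0.156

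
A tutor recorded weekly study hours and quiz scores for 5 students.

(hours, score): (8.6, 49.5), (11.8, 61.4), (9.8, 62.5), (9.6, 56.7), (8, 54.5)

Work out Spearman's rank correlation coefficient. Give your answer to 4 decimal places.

Rank hours: 2, 5, 4, 3, 1
Rank score: 1, 4, 5, 3, 2
d = rank(hours) − rank(score): 1, 1, -1, 0, -1; Σd² = 4
ρ = 1 − 6Σd² / [n(n²−1)] = 1 − 6×4 / (5×24) = 1 − 24/120 ≈ 0.8000

0.8000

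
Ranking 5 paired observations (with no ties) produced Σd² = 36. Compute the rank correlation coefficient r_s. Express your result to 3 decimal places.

-0.800

ρ = 1 − 6Σd² / [n(n²−1)] = 1 − 6×36 / (5×24)
  = 1 − 216/120 = 1 − 1.8000 ≈ -0.800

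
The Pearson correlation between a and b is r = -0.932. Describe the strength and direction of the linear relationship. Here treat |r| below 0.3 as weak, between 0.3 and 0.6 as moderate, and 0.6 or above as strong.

r = -0.932 < 0 so the relationship is negative.
|r| = 0.932, which falls in the strong range.

strong negative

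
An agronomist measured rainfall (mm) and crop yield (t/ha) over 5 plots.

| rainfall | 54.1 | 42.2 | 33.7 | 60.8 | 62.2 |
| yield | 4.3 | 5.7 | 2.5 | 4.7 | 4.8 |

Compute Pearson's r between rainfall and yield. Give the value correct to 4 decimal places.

0.4913

n = 5, Σx = 253, Σy = 22, Σx² = 13408.82, Σy² = 102.36, Σxy = 1141.74
nΣxy − ΣxΣy = 5708.7 − 5566 = 142.7
nΣx² − (Σx)² = 67044.1 − 64009 = 3035.1; nΣy² − (Σy)² = 511.8 − 484 = 27.8
r = 142.7 / √(3035.1 × 27.8) = 142.7 / 290.4751 ≈ 0.4913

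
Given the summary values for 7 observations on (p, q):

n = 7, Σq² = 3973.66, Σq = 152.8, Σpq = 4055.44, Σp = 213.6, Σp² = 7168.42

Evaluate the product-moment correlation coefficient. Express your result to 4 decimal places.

-0.9422

r = (nΣpq − ΣpΣq) / √[(nΣp² − (Σp)²)(nΣq² − (Σq)²)]
Numerator: 7×4055.44 − 213.6×152.8 = -4250
Denominator: √[(50178.94 − 45624.96)(27815.62 − 23347.84)] = √[4553.98 × 4467.78] = 4510.6741
r = -4250 / 4510.6741 ≈ -0.9422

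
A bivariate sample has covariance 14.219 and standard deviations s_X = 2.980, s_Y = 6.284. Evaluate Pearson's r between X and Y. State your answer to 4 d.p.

0.7593

r = Cov(X,Y) / (s_X · s_Y) = 14.219 / (2.980 × 6.284)
  = 14.219 / 18.7263 ≈ 0.7593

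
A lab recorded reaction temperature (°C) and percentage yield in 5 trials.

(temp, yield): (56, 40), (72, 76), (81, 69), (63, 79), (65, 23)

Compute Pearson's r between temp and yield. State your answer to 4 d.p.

n = 5, Σx = 337, Σy = 287, Σx² = 23075, Σy² = 18907, Σxy = 19773
nΣxy − ΣxΣy = 98865 − 96719 = 2146
nΣx² − (Σx)² = 115375 − 113569 = 1806; nΣy² − (Σy)² = 94535 − 82369 = 12166
r = 2146 / √(1806 × 12166) = 2146 / 4687.4082 ≈ 0.4578

0.4578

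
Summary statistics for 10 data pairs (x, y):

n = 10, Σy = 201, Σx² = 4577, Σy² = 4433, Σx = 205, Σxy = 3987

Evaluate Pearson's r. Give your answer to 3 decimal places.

-0.348

r = (nΣxy − ΣxΣy) / √[(nΣx² − (Σx)²)(nΣy² − (Σy)²)]
Numerator: 10×3987 − 205×201 = -1335
Denominator: √[(45770 − 42025)(44330 − 40401)] = √[3745 × 3929] = 3835.8969
r = -1335 / 3835.8969 ≈ -0.348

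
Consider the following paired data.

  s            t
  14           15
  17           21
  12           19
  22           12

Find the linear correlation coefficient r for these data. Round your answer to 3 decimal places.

-0.566

n = 4, Σs = 65, Σt = 67, Σs² = 1113, Σt² = 1171, Σst = 1059
nΣst − ΣsΣt = 4236 − 4355 = -119
nΣs² − (Σs)² = 4452 − 4225 = 227; nΣt² − (Σt)² = 4684 − 4489 = 195
r = -119 / √(227 × 195) = -119 / 210.3925 ≈ -0.566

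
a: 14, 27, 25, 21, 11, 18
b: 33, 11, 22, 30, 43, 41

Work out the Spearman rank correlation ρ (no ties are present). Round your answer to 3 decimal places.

Rank a: 2, 6, 5, 4, 1, 3
Rank b: 4, 1, 2, 3, 6, 5
d = rank(a) − rank(b): -2, 5, 3, 1, -5, -2; Σd² = 68
ρ = 1 − 6Σd² / [n(n²−1)] = 1 − 6×68 / (6×35) = 1 − 408/210 ≈ -0.943

-0.943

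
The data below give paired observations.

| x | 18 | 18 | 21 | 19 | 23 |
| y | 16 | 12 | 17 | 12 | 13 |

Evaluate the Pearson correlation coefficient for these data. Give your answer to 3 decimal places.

0.098

n = 5, Σx = 99, Σy = 70, Σx² = 1979, Σy² = 1002, Σxy = 1388
nΣxy − ΣxΣy = 6940 − 6930 = 10
nΣx² − (Σx)² = 9895 − 9801 = 94; nΣy² − (Σy)² = 5010 − 4900 = 110
r = 10 / √(94 × 110) = 10 / 101.6858 ≈ 0.098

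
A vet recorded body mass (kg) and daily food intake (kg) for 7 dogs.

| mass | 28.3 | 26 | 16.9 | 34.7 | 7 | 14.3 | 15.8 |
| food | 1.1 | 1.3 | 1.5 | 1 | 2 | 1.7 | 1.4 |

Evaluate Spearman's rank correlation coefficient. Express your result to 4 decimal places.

Rank mass: 6, 5, 4, 7, 1, 2, 3
Rank food: 2, 3, 5, 1, 7, 6, 4
d = rank(mass) − rank(food): 4, 2, -1, 6, -6, -4, -1; Σd² = 110
ρ = 1 − 6Σd² / [n(n²−1)] = 1 − 6×110 / (7×48) = 1 − 660/336 ≈ -0.9643

-0.9643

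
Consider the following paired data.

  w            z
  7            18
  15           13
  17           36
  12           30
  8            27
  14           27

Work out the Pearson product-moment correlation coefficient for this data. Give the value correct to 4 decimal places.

0.3014

n = 6, Σw = 73, Σz = 151, Σw² = 967, Σz² = 4147, Σwz = 1887
nΣwz − ΣwΣz = 11322 − 11023 = 299
nΣw² − (Σw)² = 5802 − 5329 = 473; nΣz² − (Σz)² = 24882 − 22801 = 2081
r = 299 / √(473 × 2081) = 299 / 992.1255 ≈ 0.3014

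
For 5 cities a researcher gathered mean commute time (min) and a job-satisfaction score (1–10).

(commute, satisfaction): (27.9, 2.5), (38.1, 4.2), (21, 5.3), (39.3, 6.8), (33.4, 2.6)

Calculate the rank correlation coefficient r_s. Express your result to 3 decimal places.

0.400

Rank commute: 2, 4, 1, 5, 3
Rank satisfaction: 1, 3, 4, 5, 2
d = rank(commute) − rank(satisfaction): 1, 1, -3, 0, 1; Σd² = 12
ρ = 1 − 6Σd² / [n(n²−1)] = 1 − 6×12 / (5×24) = 1 − 72/120 ≈ 0.400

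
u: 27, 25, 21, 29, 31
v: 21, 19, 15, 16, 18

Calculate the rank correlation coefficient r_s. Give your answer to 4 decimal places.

Rank u: 3, 2, 1, 4, 5
Rank v: 5, 4, 1, 2, 3
d = rank(u) − rank(v): -2, -2, 0, 2, 2; Σd² = 16
ρ = 1 − 6Σd² / [n(n²−1)] = 1 − 6×16 / (5×24) = 1 − 96/120 ≈ 0.2000

0.2000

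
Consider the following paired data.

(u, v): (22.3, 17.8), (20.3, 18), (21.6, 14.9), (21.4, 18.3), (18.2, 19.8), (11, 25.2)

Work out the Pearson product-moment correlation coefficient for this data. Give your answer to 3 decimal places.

n = 6, Σu = 114.8, Σv = 114, Σu² = 2286.14, Σv² = 2224.82, Σuv = 2113.36
nΣuv − ΣuΣv = 12680.16 − 13087.2 = -407.04
nΣu² − (Σu)² = 13716.84 − 13179.04 = 537.8; nΣv² − (Σv)² = 13348.92 − 12996 = 352.92
r = -407.04 / √(537.8 × 352.92) = -407.04 / 435.6608 ≈ -0.934

-0.934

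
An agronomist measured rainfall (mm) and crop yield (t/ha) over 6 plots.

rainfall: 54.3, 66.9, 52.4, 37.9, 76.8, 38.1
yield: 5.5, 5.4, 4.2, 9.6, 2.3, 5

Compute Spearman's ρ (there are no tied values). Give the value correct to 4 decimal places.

Rank rainfall: 4, 5, 3, 1, 6, 2
Rank yield: 5, 4, 2, 6, 1, 3
d = rank(rainfall) − rank(yield): -1, 1, 1, -5, 5, -1; Σd² = 54
ρ = 1 − 6Σd² / [n(n²−1)] = 1 − 6×54 / (6×35) = 1 − 324/210 ≈ -0.5429

-0.5429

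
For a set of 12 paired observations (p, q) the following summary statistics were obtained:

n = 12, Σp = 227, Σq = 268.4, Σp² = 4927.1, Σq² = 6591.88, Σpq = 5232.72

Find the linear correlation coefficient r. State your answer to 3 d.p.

r = (nΣpq − ΣpΣq) / √[(nΣp² − (Σp)²)(nΣq² − (Σq)²)]
Numerator: 12×5232.72 − 227×268.4 = 1865.84
Denominator: √[(59125.2 − 51529)(79102.56 − 72038.56)] = √[7596.2 × 7064] = 7325.2684
r = 1865.84 / 7325.2684 ≈ 0.255

0.255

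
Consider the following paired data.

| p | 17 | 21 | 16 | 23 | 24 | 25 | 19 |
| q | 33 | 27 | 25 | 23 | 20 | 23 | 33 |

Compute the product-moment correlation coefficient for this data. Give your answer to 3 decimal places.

n = 7, Σp = 145, Σq = 184, Σp² = 3077, Σq² = 4990, Σpq = 3739
nΣpq − ΣpΣq = 26173 − 26680 = -507
nΣp² − (Σp)² = 21539 − 21025 = 514; nΣq² − (Σq)² = 34930 − 33856 = 1074
r = -507 / √(514 × 1074) = -507 / 742.9913 ≈ -0.682

-0.682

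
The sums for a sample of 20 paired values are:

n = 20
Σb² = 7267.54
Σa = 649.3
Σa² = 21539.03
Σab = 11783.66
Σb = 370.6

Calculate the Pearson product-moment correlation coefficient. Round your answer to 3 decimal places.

-0.578

r = (nΣab − ΣaΣb) / √[(nΣa² − (Σa)²)(nΣb² − (Σb)²)]
Numerator: 20×11783.66 − 649.3×370.6 = -4957.38
Denominator: √[(430780.6 − 421590.49)(145350.8 − 137344.36)] = √[9190.11 × 8006.44] = 8577.8823
r = -4957.38 / 8577.8823 ≈ -0.578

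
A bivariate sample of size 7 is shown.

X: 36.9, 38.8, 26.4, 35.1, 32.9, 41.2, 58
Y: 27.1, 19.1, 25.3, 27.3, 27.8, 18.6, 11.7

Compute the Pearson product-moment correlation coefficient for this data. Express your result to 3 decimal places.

n = 7, ΣX = 269.3, ΣY = 156.9, ΣX² = 10939.87, ΣY² = 3740.29, ΣXY = 5726.76
nΣXY − ΣXΣY = 40087.32 − 42253.17 = -2165.85
nΣX² − (ΣX)² = 76579.09 − 72522.49 = 4056.6; nΣY² − (ΣY)² = 26182.03 − 24617.61 = 1564.42
r = -2165.85 / √(4056.6 × 1564.42) = -2165.85 / 2519.1717 ≈ -0.860

-0.860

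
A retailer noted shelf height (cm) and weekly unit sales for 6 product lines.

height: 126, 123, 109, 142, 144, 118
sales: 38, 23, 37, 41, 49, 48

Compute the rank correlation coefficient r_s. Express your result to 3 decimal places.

Rank height: 4, 3, 1, 5, 6, 2
Rank sales: 3, 1, 2, 4, 6, 5
d = rank(height) − rank(sales): 1, 2, -1, 1, 0, -3; Σd² = 16
ρ = 1 − 6Σd² / [n(n²−1)] = 1 − 6×16 / (6×35) = 1 − 96/210 ≈ 0.543

0.543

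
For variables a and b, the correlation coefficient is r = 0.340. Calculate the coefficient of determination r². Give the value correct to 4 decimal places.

0.1156

r² = (0.340)² = 0.1156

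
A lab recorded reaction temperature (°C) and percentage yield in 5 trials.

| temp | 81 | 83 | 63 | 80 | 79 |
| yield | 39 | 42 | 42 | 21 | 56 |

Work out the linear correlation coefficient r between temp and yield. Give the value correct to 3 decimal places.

n = 5, Σx = 386, Σy = 200, Σx² = 30060, Σy² = 8626, Σxy = 15395
nΣxy − ΣxΣy = 76975 − 77200 = -225
nΣx² − (Σx)² = 150300 − 148996 = 1304; nΣy² − (Σy)² = 43130 − 40000 = 3130
r = -225 / √(1304 × 3130) = -225 / 2020.2772 ≈ -0.111

-0.111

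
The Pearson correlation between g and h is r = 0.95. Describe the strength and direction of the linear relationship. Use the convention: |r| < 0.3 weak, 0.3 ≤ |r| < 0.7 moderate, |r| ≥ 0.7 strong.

strong positive

r = 0.95 > 0 so the relationship is positive.
|r| = 0.95, which falls in the strong range.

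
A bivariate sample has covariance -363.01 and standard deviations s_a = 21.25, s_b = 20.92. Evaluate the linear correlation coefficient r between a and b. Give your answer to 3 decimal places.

-0.817

r = Cov(a,b) / (s_a · s_b) = -363.01 / (21.25 × 20.92)
  = -363.01 / 444.5500 ≈ -0.817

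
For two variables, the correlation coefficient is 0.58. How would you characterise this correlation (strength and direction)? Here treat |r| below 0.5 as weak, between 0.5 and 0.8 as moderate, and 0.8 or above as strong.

r = 0.58 > 0 so the relationship is positive.
|r| = 0.58, which falls in the moderate range.

moderate positive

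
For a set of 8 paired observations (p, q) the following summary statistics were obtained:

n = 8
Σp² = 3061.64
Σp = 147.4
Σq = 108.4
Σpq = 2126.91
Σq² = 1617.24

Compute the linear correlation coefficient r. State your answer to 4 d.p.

0.5722

r = (nΣpq − ΣpΣq) / √[(nΣp² − (Σp)²)(nΣq² − (Σq)²)]
Numerator: 8×2126.91 − 147.4×108.4 = 1037.12
Denominator: √[(24493.12 − 21726.76)(12937.92 − 11750.56)] = √[2766.36 × 1187.36] = 1812.3645
r = 1037.12 / 1812.3645 ≈ 0.5722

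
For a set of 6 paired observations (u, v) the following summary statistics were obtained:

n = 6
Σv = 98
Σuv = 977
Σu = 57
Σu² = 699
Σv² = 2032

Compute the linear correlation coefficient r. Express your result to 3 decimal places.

r = (nΣuv − ΣuΣv) / √[(nΣu² − (Σu)²)(nΣv² − (Σv)²)]
Numerator: 6×977 − 57×98 = 276
Denominator: √[(4194 − 3249)(12192 − 9604)] = √[945 × 2588] = 1563.8606
r = 276 / 1563.8606 ≈ 0.176

0.176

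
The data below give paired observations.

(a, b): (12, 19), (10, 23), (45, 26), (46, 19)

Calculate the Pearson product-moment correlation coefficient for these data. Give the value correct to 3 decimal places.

n = 4, Σa = 113, Σb = 87, Σa² = 4385, Σb² = 1927, Σab = 2502
nΣab − ΣaΣb = 10008 − 9831 = 177
nΣa² − (Σa)² = 17540 − 12769 = 4771; nΣb² − (Σb)² = 7708 − 7569 = 139
r = 177 / √(4771 × 139) = 177 / 814.3519 ≈ 0.217

0.217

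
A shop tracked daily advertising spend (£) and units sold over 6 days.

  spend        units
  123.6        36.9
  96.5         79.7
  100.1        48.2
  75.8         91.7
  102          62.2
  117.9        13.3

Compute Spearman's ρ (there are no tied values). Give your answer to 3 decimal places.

Rank spend: 6, 2, 3, 1, 4, 5
Rank units: 2, 5, 3, 6, 4, 1
d = rank(spend) − rank(units): 4, -3, 0, -5, 0, 4; Σd² = 66
ρ = 1 − 6Σd² / [n(n²−1)] = 1 − 6×66 / (6×35) = 1 − 396/210 ≈ -0.886

-0.886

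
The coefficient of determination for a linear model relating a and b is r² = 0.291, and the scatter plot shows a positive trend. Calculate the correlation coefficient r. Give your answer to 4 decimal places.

0.5394

|r| = √0.291 = 0.5394
The association is positive, so r = 0.5394.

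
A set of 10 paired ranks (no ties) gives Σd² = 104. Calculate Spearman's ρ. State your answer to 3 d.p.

ρ = 1 − 6Σd² / [n(n²−1)] = 1 − 6×104 / (10×99)
  = 1 − 624/990 = 1 − 0.6303 ≈ 0.370

0.370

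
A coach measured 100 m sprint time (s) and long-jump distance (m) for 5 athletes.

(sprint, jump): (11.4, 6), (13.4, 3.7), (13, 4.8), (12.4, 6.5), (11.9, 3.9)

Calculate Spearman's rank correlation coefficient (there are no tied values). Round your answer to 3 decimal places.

-0.500

Rank sprint: 1, 5, 4, 3, 2
Rank jump: 4, 1, 3, 5, 2
d = rank(sprint) − rank(jump): -3, 4, 1, -2, 0; Σd² = 30
ρ = 1 − 6Σd² / [n(n²−1)] = 1 − 6×30 / (5×24) = 1 − 180/120 ≈ -0.500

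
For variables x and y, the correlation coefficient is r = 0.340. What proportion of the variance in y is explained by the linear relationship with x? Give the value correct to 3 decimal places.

0.116

r² = (0.340)² = 0.116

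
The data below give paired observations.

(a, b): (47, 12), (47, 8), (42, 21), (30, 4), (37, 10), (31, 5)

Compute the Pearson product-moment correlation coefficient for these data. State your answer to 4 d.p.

n = 6, Σa = 234, Σb = 60, Σa² = 9412, Σb² = 790, Σab = 2467
nΣab − ΣaΣb = 14802 − 14040 = 762
nΣa² − (Σa)² = 56472 − 54756 = 1716; nΣb² − (Σb)² = 4740 − 3600 = 1140
r = 762 / √(1716 × 1140) = 762 / 1398.6565 ≈ 0.5448

0.5448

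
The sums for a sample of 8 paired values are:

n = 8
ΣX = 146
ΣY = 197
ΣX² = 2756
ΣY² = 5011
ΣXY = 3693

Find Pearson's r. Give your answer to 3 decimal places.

0.808

r = (nΣXY − ΣXΣY) / √[(nΣX² − (ΣX)²)(nΣY² − (ΣY)²)]
Numerator: 8×3693 − 146×197 = 782
Denominator: √[(22048 − 21316)(40088 − 38809)] = √[732 × 1279] = 967.5888
r = 782 / 967.5888 ≈ 0.808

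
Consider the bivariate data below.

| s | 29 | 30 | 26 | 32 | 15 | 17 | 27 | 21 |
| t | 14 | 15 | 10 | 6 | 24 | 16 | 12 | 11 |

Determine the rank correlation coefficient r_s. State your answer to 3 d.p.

-0.548

Rank s: 6, 7, 4, 8, 1, 2, 5, 3
Rank t: 5, 6, 2, 1, 8, 7, 4, 3
d = rank(s) − rank(t): 1, 1, 2, 7, -7, -5, 1, 0; Σd² = 130
ρ = 1 − 6Σd² / [n(n²−1)] = 1 − 6×130 / (8×63) = 1 − 780/504 ≈ -0.548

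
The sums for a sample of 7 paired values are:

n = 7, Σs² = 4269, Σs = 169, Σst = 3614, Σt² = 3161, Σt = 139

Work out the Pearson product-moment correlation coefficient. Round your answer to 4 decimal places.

0.9382

r = (nΣst − ΣsΣt) / √[(nΣs² − (Σs)²)(nΣt² − (Σt)²)]
Numerator: 7×3614 − 169×139 = 1807
Denominator: √[(29883 − 28561)(22127 − 19321)] = √[1322 × 2806] = 1926.0145
r = 1807 / 1926.0145 ≈ 0.9382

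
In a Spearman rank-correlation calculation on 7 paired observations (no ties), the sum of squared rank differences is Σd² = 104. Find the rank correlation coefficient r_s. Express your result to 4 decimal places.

ρ = 1 − 6Σd² / [n(n²−1)] = 1 − 6×104 / (7×48)
  = 1 − 624/336 = 1 − 1.85714 ≈ -0.8571

-0.8571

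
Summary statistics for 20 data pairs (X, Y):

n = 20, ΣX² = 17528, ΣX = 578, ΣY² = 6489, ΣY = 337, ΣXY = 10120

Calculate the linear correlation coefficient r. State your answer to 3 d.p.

r = (nΣXY − ΣXΣY) / √[(nΣX² − (ΣX)²)(nΣY² − (ΣY)²)]
Numerator: 20×10120 − 578×337 = 7614
Denominator: √[(350560 − 334084)(129780 − 113569)] = √[16476 × 16211] = 16342.9629
r = 7614 / 16342.9629 ≈ 0.466

0.466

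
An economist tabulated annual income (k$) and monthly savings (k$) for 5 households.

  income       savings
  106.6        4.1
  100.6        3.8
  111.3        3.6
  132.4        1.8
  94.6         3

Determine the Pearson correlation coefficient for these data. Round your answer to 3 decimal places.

n = 5, Σx = 545.5, Σy = 16.3, Σx² = 60350.53, Σy² = 56.45, Σxy = 1742.14
nΣxy − ΣxΣy = 8710.7 − 8891.65 = -180.95
nΣx² − (Σx)² = 301752.65 − 297570.25 = 4182.4; nΣy² − (Σy)² = 282.25 − 265.69 = 16.56
r = -180.95 / √(4182.4 × 16.56) = -180.95 / 263.1740 ≈ -0.688

-0.688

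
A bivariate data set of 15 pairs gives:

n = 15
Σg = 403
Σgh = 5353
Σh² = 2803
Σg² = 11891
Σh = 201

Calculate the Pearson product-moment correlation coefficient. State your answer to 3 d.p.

r = (nΣgh − ΣgΣh) / √[(nΣg² − (Σg)²)(nΣh² − (Σh)²)]
Numerator: 15×5353 − 403×201 = -708
Denominator: √[(178365 − 162409)(42045 − 40401)] = √[15956 × 1644] = 5121.6857
r = -708 / 5121.6857 ≈ -0.138

-0.138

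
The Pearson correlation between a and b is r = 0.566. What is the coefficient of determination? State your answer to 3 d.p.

r² = (0.566)² = 0.320

0.320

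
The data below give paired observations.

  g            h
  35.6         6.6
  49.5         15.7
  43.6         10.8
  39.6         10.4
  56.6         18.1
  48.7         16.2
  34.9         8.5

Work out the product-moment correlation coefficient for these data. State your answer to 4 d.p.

n = 7, Σg = 308.5, Σh = 86.3, Σg² = 13979.99, Σh² = 1177.15, Σgh = 4004.88
nΣgh − ΣgΣh = 28034.16 − 26623.55 = 1410.61
nΣg² − (Σg)² = 97859.93 − 95172.25 = 2687.68; nΣh² − (Σh)² = 8240.05 − 7447.69 = 792.36
r = 1410.61 / √(2687.68 × 792.36) = 1410.61 / 1459.3184 ≈ 0.9666

0.9666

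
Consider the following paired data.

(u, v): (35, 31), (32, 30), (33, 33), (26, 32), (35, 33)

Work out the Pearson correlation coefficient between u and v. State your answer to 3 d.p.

0.062

n = 5, Σu = 161, Σv = 159, Σu² = 5239, Σv² = 5063, Σuv = 5121
nΣuv − ΣuΣv = 25605 − 25599 = 6
nΣu² − (Σu)² = 26195 − 25921 = 274; nΣv² − (Σv)² = 25315 − 25281 = 34
r = 6 / √(274 × 34) = 6 / 96.5194 ≈ 0.062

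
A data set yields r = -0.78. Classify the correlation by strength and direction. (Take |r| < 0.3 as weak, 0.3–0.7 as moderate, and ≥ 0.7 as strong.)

strong negative

r = -0.78 < 0 so the relationship is negative.
|r| = 0.78, which falls in the strong range.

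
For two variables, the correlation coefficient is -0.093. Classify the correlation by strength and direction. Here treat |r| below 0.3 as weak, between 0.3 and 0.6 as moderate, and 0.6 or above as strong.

r = -0.093 < 0 so the relationship is negative.
|r| = 0.093, which falls in the weak range.

weak negative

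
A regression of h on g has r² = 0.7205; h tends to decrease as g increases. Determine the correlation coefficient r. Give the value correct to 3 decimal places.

|r| = √0.7205 = 0.849
The association is negative, so r = −0.849.

-0.849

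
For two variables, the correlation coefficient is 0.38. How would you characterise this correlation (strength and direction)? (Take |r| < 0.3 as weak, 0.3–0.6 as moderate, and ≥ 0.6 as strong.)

r = 0.38 > 0 so the relationship is positive.
|r| = 0.38, which falls in the moderate range.

moderate positive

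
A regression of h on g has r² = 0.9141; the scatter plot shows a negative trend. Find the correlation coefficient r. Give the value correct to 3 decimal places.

|r| = √0.9141 = 0.956
The association is negative, so r = −0.956.

-0.956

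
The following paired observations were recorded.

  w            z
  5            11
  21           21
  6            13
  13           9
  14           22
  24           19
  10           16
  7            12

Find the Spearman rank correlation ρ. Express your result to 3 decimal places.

0.643

Rank w: 1, 7, 2, 5, 6, 8, 4, 3
Rank z: 2, 7, 4, 1, 8, 6, 5, 3
d = rank(w) − rank(z): -1, 0, -2, 4, -2, 2, -1, 0; Σd² = 30
ρ = 1 − 6Σd² / [n(n²−1)] = 1 − 6×30 / (8×63) = 1 − 180/504 ≈ 0.643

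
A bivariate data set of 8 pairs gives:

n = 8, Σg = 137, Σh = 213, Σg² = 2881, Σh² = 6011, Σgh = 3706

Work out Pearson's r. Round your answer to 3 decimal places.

r = (nΣgh − ΣgΣh) / √[(nΣg² − (Σg)²)(nΣh² − (Σh)²)]
Numerator: 8×3706 − 137×213 = 467
Denominator: √[(23048 − 18769)(48088 − 45369)] = √[4279 × 2719] = 3410.9531
r = 467 / 3410.9531 ≈ 0.137

0.137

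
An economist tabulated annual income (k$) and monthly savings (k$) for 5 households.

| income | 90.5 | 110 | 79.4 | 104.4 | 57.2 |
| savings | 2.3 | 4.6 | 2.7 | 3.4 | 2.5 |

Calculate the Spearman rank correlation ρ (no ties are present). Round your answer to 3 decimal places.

Rank income: 3, 5, 2, 4, 1
Rank savings: 1, 5, 3, 4, 2
d = rank(income) − rank(savings): 2, 0, -1, 0, -1; Σd² = 6
ρ = 1 − 6Σd² / [n(n²−1)] = 1 − 6×6 / (5×24) = 1 − 36/120 ≈ 0.700

0.700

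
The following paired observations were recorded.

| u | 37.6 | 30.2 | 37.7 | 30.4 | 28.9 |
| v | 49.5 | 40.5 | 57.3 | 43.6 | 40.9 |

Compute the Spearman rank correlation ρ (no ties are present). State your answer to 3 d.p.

0.900

Rank u: 4, 2, 5, 3, 1
Rank v: 4, 1, 5, 3, 2
d = rank(u) − rank(v): 0, 1, 0, 0, -1; Σd² = 2
ρ = 1 − 6Σd² / [n(n²−1)] = 1 − 6×2 / (5×24) = 1 − 12/120 ≈ 0.900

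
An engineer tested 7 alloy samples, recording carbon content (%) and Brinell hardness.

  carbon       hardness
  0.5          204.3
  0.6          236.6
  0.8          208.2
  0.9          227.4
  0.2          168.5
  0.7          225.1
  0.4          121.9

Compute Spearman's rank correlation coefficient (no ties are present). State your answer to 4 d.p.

0.7143

Rank carbon: 3, 4, 6, 7, 1, 5, 2
Rank hardness: 3, 7, 4, 6, 2, 5, 1
d = rank(carbon) − rank(hardness): 0, -3, 2, 1, -1, 0, 1; Σd² = 16
ρ = 1 − 6Σd² / [n(n²−1)] = 1 − 6×16 / (7×48) = 1 − 96/336 ≈ 0.7143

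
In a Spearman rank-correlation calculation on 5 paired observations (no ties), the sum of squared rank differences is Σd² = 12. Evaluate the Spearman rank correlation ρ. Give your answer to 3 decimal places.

ρ = 1 − 6Σd² / [n(n²−1)] = 1 − 6×12 / (5×24)
  = 1 − 72/120 = 1 − 0.6000 ≈ 0.400

0.400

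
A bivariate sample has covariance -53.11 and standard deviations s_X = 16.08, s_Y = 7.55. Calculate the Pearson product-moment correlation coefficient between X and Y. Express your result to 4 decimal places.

r = Cov(X,Y) / (s_X · s_Y) = -53.11 / (16.08 × 7.55)
  = -53.11 / 121.4040 ≈ -0.4375

-0.4375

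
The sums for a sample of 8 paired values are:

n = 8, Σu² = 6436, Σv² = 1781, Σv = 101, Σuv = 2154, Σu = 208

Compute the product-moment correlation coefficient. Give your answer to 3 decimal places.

r = (nΣuv − ΣuΣv) / √[(nΣu² − (Σu)²)(nΣv² − (Σv)²)]
Numerator: 8×2154 − 208×101 = -3776
Denominator: √[(51488 − 43264)(14248 − 10201)] = √[8224 × 4047] = 5769.1011
r = -3776 / 5769.1011 ≈ -0.655

-0.655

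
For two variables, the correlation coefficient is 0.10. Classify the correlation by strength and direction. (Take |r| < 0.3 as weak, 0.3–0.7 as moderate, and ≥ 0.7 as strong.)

weak positive

r = 0.10 > 0 so the relationship is positive.
|r| = 0.10, which falls in the weak range.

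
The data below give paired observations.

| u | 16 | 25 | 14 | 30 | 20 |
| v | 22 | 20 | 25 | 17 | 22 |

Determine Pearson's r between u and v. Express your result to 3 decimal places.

-0.956

n = 5, Σu = 105, Σv = 106, Σu² = 2377, Σv² = 2282, Σuv = 2152
nΣuv − ΣuΣv = 10760 − 11130 = -370
nΣu² − (Σu)² = 11885 − 11025 = 860; nΣv² − (Σv)² = 11410 − 11236 = 174
r = -370 / √(860 × 174) = -370 / 386.8333 ≈ -0.956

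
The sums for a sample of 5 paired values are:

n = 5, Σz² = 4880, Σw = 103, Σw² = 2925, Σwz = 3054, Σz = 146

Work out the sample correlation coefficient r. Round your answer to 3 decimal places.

r = (nΣwz − ΣwΣz) / √[(nΣw² − (Σw)²)(nΣz² − (Σz)²)]
Numerator: 5×3054 − 103×146 = 232
Denominator: √[(14625 − 10609)(24400 − 21316)] = √[4016 × 3084] = 3519.2817
r = 232 / 3519.2817 ≈ 0.066

0.066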